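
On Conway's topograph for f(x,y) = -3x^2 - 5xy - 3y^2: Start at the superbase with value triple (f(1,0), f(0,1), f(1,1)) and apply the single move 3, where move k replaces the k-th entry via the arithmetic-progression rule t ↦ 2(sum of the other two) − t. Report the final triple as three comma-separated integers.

start (-3,-3,-11) = (f(1,0),f(0,1),f(1,1))
replace slot 3: 2·((-3)+(-3)) − (-11) = -1 → (-3,-3,-1)

-3,-3,-1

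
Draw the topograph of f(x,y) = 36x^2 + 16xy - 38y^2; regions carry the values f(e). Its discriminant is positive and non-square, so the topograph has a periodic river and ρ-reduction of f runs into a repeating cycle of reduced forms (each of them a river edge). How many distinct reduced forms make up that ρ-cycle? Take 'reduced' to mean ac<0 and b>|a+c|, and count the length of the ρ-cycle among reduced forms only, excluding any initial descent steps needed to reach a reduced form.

D = 5728, ⌊√D⌋ = 75
river: ρ → (-38,60,14)
river: ρ → (14,52,-54)
river: ρ → (-54,56,12)
river: ρ → (12,64,-34)
river: ρ → (-34,72,4)
river: ρ → (4,72,-34)
river: ρ → (-34,64,12)
river: ρ → (12,56,-54)
river: ρ → (-54,52,14)
river: ρ → (14,60,-38)
river: ρ → (-38,16,36)
river: ρ → (36,56,-18)
river: ρ → (-18,52,42)
river: ρ → (42,32,-28)
river: ρ → (-28,24,46)
river: ρ → (46,68,-6)
river: ρ → (-6,64,68)
river: ρ → (68,72,-2)
river: ρ → (-2,72,68)
river: ρ → (68,64,-6)
river: ρ → (-6,68,46)
river: ρ → (46,24,-28)
river: ρ → (-28,32,42)
river: ρ → (42,52,-18)
river: ρ → (-18,56,36)
river: ρ → (36,16,-38)
ρ-cycle length = 26 (tail of 0 descent steps not counted)

26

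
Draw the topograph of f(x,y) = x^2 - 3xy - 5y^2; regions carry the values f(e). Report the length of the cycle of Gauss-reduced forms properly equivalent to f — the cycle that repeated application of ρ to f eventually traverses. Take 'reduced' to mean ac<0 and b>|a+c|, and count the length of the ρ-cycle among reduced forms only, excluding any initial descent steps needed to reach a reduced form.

D = 29, ⌊√D⌋ = 5
descent: ρ → (-5,3,1)
descent: ρ → (1,5,-1)  [lands on river]
river: ρ → (-1,5,1)
ρ-cycle length = 2 (tail of 2 descent steps not counted)

2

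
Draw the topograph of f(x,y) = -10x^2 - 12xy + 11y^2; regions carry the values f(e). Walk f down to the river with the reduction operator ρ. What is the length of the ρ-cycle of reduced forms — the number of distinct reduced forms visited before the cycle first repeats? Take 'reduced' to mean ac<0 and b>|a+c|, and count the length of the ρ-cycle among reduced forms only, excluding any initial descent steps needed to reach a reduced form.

D = 584, ⌊√D⌋ = 24
descent: ρ → (11,12,-10)  [lands on river]
river: ρ → (-10,8,13)
river: ρ → (13,18,-5)
river: ρ → (-5,22,5)
river: ρ → (5,18,-13)
river: ρ → (-13,8,10)
river: ρ → (10,12,-11)
river: ρ → (-11,10,11)
ρ-cycle length = 8 (tail of 1 descent step not counted)

8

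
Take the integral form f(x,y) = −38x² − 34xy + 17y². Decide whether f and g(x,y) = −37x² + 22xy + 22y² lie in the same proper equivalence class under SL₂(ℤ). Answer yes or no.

D₁ = 3740, D₂ = 3740
river cycle of f (length 8): (17, 34, -38), (-38, 42, 13), (13, 36, -47), (-47, 58, 2), (2, 58, -47), (-47, 36, 13), (13, 42, -38), (-38, 34, 17)
river cycle of g (length 6): (22, 22, -37), (-37, 52, 7), (7, 60, -5), (-5, 60, 7), (7, 52, -37), (-37, 22, 22)
cycles differ ⇒ inequivalent

no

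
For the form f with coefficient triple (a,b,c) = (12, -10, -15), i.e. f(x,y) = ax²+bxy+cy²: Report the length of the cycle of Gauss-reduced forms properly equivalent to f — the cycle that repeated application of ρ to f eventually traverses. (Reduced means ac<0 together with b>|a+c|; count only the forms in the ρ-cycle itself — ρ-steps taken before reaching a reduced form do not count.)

D = 820, ⌊√D⌋ = 28
descent: ρ → (-15,10,12)  [lands on river]
river: ρ → (12,14,-13)
river: ρ → (-13,12,13)
river: ρ → (13,14,-12)
river: ρ → (-12,10,15)
river: ρ → (15,20,-7)
river: ρ → (-7,22,12)
river: ρ → (12,26,-3)
river: ρ → (-3,28,3)
river: ρ → (3,26,-12)
river: ρ → (-12,22,7)
river: ρ → (7,20,-15)
ρ-cycle length = 12 (tail of 1 descent step not counted)

12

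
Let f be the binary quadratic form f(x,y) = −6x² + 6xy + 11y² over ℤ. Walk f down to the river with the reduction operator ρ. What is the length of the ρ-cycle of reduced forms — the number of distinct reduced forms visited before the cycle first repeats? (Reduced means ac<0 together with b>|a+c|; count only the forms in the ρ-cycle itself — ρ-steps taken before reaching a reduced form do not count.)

D = 300, ⌊√D⌋ = 17
river: ρ → (11,16,-1)
river: ρ → (-1,16,11)
river: ρ → (11,6,-6)
river: ρ → (-6,6,11)
ρ-cycle length = 4 (tail of 0 descent steps not counted)

4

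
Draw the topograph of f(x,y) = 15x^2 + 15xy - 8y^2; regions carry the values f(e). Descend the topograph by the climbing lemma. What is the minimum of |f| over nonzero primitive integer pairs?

river: ρ → (-8,17,13)
river: ρ → (13,9,-12)
river: ρ → (-12,15,10)
river: ρ → (10,25,-2)
river: ρ → (-2,23,22)
river: ρ → (22,21,-3)
river: ρ → (-3,21,22)
river: ρ → (22,23,-2)
river: ρ → (-2,25,10)
river: ρ → (10,15,-12)
river: ρ → (-12,9,13)
river: ρ → (13,17,-8)
river: ρ → (-8,15,15)
river: ρ → (15,15,-8)
closes: descent 0, river 14
min |a| on river = 2

2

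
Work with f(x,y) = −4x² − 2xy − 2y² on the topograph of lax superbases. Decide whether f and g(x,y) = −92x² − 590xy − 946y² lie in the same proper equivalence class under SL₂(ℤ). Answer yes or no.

D₁ = -28, D₂ = -28
f is negative-definite; reduce −f:
−f: flip: (4,2,2)→(2,-2,4)
−f: translate: b→2 (≡-2 mod 4), so (2,-2,4)→(2,2,4)
−f: reduced (well bottom): (2,2,4) with a≤c, −a<b≤a
flip sign back: reduced form of f is (-2,-2,-4)
g is negative-definite; reduce −g:
−g: translate: b→38 (≡590 mod 184), so (92,590,946)→(92,38,4)
−g: flip: (92,38,4)→(4,-38,92)
−g: translate: b→2 (≡-38 mod 8), so (4,-38,92)→(4,2,2)
−g: flip: (4,2,2)→(2,-2,4)
−g: translate: b→2 (≡-2 mod 4), so (2,-2,4)→(2,2,4)
−g: reduced (well bottom): (2,2,4) with a≤c, −a<b≤a
flip sign back: reduced form of g is (-2,-2,-4)
reduced forms (-2, -2, -4) vs (-2, -2, -4) ⇒ equivalent

yes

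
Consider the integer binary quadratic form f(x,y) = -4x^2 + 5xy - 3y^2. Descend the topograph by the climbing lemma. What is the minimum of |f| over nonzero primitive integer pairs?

translate: b→3 (≡-5 mod 8), so (4,-5,3)→(4,3,2)
flip: (4,3,2)→(2,-3,4)
translate: b→1 (≡-3 mod 4), so (2,-3,4)→(2,1,3)
reduced (well bottom): (2,1,3) with a≤c, −a<b≤a
well minimum |f| = |-2| = 2 (negative-definite)

2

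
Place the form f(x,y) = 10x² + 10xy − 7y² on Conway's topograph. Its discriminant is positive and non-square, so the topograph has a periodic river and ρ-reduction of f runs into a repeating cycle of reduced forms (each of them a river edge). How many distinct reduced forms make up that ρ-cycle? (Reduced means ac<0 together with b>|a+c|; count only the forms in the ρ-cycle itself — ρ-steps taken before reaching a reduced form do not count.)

D = 380, ⌊√D⌋ = 19
river: ρ → (-7,18,2)
river: ρ → (2,18,-7)
river: ρ → (-7,10,10)
river: ρ → (10,10,-7)
ρ-cycle length = 4 (tail of 0 descent steps not counted)

4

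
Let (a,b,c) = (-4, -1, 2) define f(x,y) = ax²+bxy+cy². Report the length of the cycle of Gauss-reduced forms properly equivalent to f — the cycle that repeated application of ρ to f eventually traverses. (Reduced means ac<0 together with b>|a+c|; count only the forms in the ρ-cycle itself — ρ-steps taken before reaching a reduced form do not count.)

D = 33, ⌊√D⌋ = 5
descent: ρ → (2,5,-1)  [lands on river]
river: ρ → (-1,5,2)
river: ρ → (2,3,-3)
river: ρ → (-3,3,2)
ρ-cycle length = 4 (tail of 1 descent step not counted)

4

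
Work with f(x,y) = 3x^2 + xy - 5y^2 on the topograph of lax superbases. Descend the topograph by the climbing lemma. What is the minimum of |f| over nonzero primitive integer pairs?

descent: ρ → (-5,-1,3)
descent: ρ → (3,7,-1)  [lands on river]
river: ρ → (-1,7,3)
river: ρ → (3,5,-3)
river: ρ → (-3,7,1)
river: ρ → (1,7,-3)
river: ρ → (-3,5,3)
closes: descent 2, river 6
min |a| on river = 1

1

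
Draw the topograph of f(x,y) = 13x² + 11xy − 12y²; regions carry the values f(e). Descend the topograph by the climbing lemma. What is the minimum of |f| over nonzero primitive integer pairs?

river: ρ → (-12,13,12)
river: ρ → (12,11,-13)
river: ρ → (-13,15,10)
river: ρ → (10,25,-3)
river: ρ → (-3,23,18)
river: ρ → (18,13,-8)
river: ρ → (-8,19,12)
river: ρ → (12,5,-15)
river: ρ → (-15,25,2)
river: ρ → (2,27,-2)
river: ρ → (-2,25,15)
river: ρ → (15,5,-12)
river: ρ → (-12,19,8)
river: ρ → (8,13,-18)
river: ρ → (-18,23,3)
river: ρ → (3,25,-10)
river: ρ → (-10,15,13)
river: ρ → (13,11,-12)
closes: descent 0, river 18
min |a| on river = 2

2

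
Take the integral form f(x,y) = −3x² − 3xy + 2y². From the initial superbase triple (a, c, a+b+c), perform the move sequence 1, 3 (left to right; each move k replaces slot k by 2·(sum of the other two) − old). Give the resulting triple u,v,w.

start (-3,2,-4) = (f(1,0),f(0,1),f(1,1))
replace slot 1: 2·(2+(-4)) − (-3) = -1 → (-1,2,-4)
replace slot 3: 2·((-1)+2) − (-4) = 6 → (-1,2,6)

-1,2,6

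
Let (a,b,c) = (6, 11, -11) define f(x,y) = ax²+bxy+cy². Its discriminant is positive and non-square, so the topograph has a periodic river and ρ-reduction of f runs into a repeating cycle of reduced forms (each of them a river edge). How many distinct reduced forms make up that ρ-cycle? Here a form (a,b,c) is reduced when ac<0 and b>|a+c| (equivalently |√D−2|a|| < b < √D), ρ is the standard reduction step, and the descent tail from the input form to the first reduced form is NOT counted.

D = 385, ⌊√D⌋ = 19
river: ρ → (-11,11,6)
river: ρ → (6,13,-9)
river: ρ → (-9,5,10)
river: ρ → (10,15,-4)
river: ρ → (-4,17,6)
river: ρ → (6,19,-1)
river: ρ → (-1,19,6)
river: ρ → (6,17,-4)
river: ρ → (-4,15,10)
river: ρ → (10,5,-9)
river: ρ → (-9,13,6)
river: ρ → (6,11,-11)
ρ-cycle length = 12 (tail of 0 descent steps not counted)

12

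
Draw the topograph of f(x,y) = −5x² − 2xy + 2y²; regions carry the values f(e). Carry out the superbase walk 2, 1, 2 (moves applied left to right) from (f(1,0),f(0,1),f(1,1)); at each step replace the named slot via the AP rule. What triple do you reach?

start (-5,2,-5) = (f(1,0),f(0,1),f(1,1))
replace slot 2: 2·((-5)+(-5)) − 2 = -22 → (-5,-22,-5)
replace slot 1: 2·((-22)+(-5)) − (-5) = -49 → (-49,-22,-5)
replace slot 2: 2·((-49)+(-5)) − (-22) = -86 → (-49,-86,-5)

-49,-86,-5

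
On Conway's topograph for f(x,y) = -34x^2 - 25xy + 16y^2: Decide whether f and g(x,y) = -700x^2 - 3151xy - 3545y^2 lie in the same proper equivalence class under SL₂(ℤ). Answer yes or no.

D₁ = 2801, D₂ = 2801
river cycle of f (length 90): (16, 25, -34), (-34, 43, 7), (7, 41, -40), (-40, 39, 8), (8, 41, -35), (-35, 29, 14), (14, 27, -37), (-37, 47, 4), (4, 49, -25), (-25, 51, 2), … (80 more)
river cycle of g (length 90): (16, 25, -34), (-34, 43, 7), (7, 41, -40), (-40, 39, 8), (8, 41, -35), (-35, 29, 14), (14, 27, -37), (-37, 47, 4), (4, 49, -25), (-25, 51, 2), … (80 more)
cycles coincide ⇒ equivalent

yes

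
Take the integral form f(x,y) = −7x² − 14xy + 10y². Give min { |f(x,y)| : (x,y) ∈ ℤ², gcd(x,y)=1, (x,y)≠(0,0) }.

descent: ρ → (10,14,-7)  [lands on river]
river: ρ → (-7,14,10)
river: ρ → (10,6,-11)
river: ρ → (-11,16,5)
river: ρ → (5,14,-14)
river: ρ → (-14,14,5)
river: ρ → (5,16,-11)
river: ρ → (-11,6,10)
closes: descent 1, river 8
min |a| on river = 5

5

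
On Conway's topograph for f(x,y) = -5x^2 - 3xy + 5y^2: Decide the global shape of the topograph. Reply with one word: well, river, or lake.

D = b²−4ac = (-3)² − 4·(-5)·5 = 109
D > 0 non-square ⇒ indefinite ⇒ periodic river

river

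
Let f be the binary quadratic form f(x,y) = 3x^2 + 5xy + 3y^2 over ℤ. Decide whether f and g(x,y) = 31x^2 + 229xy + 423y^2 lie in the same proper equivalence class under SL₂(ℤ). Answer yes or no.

D₁ = -11, D₂ = -11
f: translate: b→-1 (≡5 mod 6), so (3,5,3)→(3,-1,1)
f: flip: (3,-1,1)→(1,1,3)
f: reduced (well bottom): (1,1,3) with a≤c, −a<b≤a
g: translate: b→-19 (≡229 mod 62), so (31,229,423)→(31,-19,3)
g: flip: (31,-19,3)→(3,19,31)
g: translate: b→1 (≡19 mod 6), so (3,19,31)→(3,1,1)
g: flip: (3,1,1)→(1,-1,3)
g: translate: b→1 (≡-1 mod 2), so (1,-1,3)→(1,1,3)
g: reduced (well bottom): (1,1,3) with a≤c, −a<b≤a
reduced forms (1, 1, 3) vs (1, 1, 3) ⇒ equivalent

yes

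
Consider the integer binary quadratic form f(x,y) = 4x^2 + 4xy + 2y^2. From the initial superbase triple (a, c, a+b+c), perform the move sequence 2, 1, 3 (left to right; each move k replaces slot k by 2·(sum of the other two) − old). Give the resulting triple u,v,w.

start (4,2,10) = (f(1,0),f(0,1),f(1,1))
replace slot 2: 2·(4+10) − 2 = 26 → (4,26,10)
replace slot 1: 2·(26+10) − 4 = 68 → (68,26,10)
replace slot 3: 2·(68+26) − 10 = 178 → (68,26,178)

68,26,178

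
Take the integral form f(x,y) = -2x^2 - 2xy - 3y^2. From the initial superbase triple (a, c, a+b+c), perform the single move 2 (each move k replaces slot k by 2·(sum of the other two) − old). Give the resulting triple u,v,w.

start (-2,-3,-7) = (f(1,0),f(0,1),f(1,1))
replace slot 2: 2·((-2)+(-7)) − (-3) = -15 → (-2,-15,-7)

-2,-15,-7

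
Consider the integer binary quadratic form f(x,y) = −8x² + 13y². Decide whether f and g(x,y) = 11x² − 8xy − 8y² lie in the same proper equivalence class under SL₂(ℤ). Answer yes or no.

D₁ = 416, D₂ = 416
river cycle of f (length 6): (-8, 16, 5), (5, 14, -11), (-11, 8, 8), (8, 8, -11), (-11, 14, 5), (5, 16, -8)
river cycle of g (length 6): (-8, 8, 11), (11, 14, -5), (-5, 16, 8), (8, 16, -5), (-5, 14, 11), (11, 8, -8)
cycles differ ⇒ inequivalent

no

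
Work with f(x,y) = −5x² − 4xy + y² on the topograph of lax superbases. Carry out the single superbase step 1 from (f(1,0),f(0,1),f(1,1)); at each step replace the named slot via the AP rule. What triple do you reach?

start (-5,1,-8) = (f(1,0),f(0,1),f(1,1))
replace slot 1: 2·(1+(-8)) − (-5) = -9 → (-9,1,-8)

-9,1,-8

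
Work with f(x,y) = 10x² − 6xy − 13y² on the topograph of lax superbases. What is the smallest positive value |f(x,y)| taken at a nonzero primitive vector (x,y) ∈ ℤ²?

descent: ρ → (-13,6,10)  [lands on river]
river: ρ → (10,14,-9)
river: ρ → (-9,22,2)
river: ρ → (2,22,-9)
river: ρ → (-9,14,10)
river: ρ → (10,6,-13)
river: ρ → (-13,20,3)
river: ρ → (3,22,-6)
river: ρ → (-6,14,15)
river: ρ → (15,16,-5)
river: ρ → (-5,14,18)
river: ρ → (18,22,-1)
river: ρ → (-1,22,18)
river: ρ → (18,14,-5)
river: ρ → (-5,16,15)
river: ρ → (15,14,-6)
river: ρ → (-6,22,3)
river: ρ → (3,20,-13)
closes: descent 1, river 18
min |a| on river = 1

1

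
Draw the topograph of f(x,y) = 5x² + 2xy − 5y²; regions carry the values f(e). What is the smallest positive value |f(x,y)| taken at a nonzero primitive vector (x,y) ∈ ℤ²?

river: ρ → (-5,8,2)
river: ρ → (2,8,-5)
river: ρ → (-5,2,5)
river: ρ → (5,8,-2)
river: ρ → (-2,8,5)
river: ρ → (5,2,-5)
closes: descent 0, river 6
min |a| on river = 2

2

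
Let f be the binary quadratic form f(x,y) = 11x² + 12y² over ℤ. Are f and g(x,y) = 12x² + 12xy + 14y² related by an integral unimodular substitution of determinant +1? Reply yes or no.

D₁ = -528, D₂ = -528
f: reduced (well bottom): (11,0,12) with a≤c, −a<b≤a
g: reduced (well bottom): (12,12,14) with a≤c, −a<b≤a
reduced forms (11, 0, 12) vs (12, 12, 14) ⇒ inequivalent

no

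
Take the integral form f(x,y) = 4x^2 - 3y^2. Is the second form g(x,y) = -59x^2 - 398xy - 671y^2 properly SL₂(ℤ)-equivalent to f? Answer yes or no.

D₁ = 48, D₂ = 48
river cycle of f (length 2): (-3, 6, 1), (1, 6, -3)
river cycle of g (length 2): (1, 6, -3), (-3, 6, 1)
cycles coincide ⇒ equivalent

yes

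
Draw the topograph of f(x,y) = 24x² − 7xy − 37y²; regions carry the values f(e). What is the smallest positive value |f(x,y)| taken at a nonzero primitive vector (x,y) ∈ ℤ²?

descent: ρ → (-37,7,24)
descent: ρ → (24,41,-20)  [lands on river]
river: ρ → (-20,39,26)
river: ρ → (26,13,-33)
river: ρ → (-33,53,6)
river: ρ → (6,55,-24)
river: ρ → (-24,41,20)
river: ρ → (20,39,-26)
river: ρ → (-26,13,33)
river: ρ → (33,53,-6)
river: ρ → (-6,55,24)
closes: descent 2, river 10
min |a| on river = 6

6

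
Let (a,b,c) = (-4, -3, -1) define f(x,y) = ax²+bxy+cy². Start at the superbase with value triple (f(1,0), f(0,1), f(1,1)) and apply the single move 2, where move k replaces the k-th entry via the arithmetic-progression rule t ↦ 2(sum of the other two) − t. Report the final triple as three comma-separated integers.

start (-4,-1,-8) = (f(1,0),f(0,1),f(1,1))
replace slot 2: 2·((-4)+(-8)) − (-1) = -23 → (-4,-23,-8)

-4,-23,-8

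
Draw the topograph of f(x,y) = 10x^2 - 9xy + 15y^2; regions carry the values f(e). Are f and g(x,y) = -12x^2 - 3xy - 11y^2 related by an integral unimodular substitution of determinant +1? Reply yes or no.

D₁ = -519, D₂ = -519
f: reduced (well bottom): (10,-9,15) with a≤c, −a<b≤a
g is negative-definite; reduce −g:
−g: flip: (12,3,11)→(11,-3,12)
−g: reduced (well bottom): (11,-3,12) with a≤c, −a<b≤a
flip sign back: reduced form of g is (-11,3,-12)
reduced forms (10, -9, 15) vs (-11, 3, -12) ⇒ inequivalent

no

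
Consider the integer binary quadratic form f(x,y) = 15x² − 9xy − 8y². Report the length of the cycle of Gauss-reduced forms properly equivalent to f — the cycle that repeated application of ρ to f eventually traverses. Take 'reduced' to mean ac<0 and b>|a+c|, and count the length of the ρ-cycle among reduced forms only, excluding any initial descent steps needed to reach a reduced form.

D = 561, ⌊√D⌋ = 23
descent: ρ → (-8,9,15)  [lands on river]
river: ρ → (15,21,-2)
river: ρ → (-2,23,4)
river: ρ → (4,17,-17)
river: ρ → (-17,17,4)
river: ρ → (4,23,-2)
river: ρ → (-2,21,15)
river: ρ → (15,9,-8)
river: ρ → (-8,23,1)
river: ρ → (1,23,-8)
ρ-cycle length = 10 (tail of 1 descent step not counted)

10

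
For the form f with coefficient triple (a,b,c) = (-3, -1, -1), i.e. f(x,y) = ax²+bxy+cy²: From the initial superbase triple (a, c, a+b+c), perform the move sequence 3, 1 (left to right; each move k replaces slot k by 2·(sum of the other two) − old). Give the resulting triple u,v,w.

start (-3,-1,-5) = (f(1,0),f(0,1),f(1,1))
replace slot 3: 2·((-3)+(-1)) − (-5) = -3 → (-3,-1,-3)
replace slot 1: 2·((-1)+(-3)) − (-3) = -5 → (-5,-1,-3)

-5,-1,-3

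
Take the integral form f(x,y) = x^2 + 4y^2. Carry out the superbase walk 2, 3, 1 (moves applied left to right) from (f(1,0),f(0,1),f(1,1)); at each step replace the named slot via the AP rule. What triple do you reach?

start (1,4,5) = (f(1,0),f(0,1),f(1,1))
replace slot 2: 2·(1+5) − 4 = 8 → (1,8,5)
replace slot 3: 2·(1+8) − 5 = 13 → (1,8,13)
replace slot 1: 2·(8+13) − 1 = 41 → (41,8,13)

41,8,13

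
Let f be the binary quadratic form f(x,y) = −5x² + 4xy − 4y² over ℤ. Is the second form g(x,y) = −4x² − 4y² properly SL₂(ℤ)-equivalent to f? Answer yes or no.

D₁ = -64, D₂ = -64
f is negative-definite; reduce −f:
−f: flip: (5,-4,4)→(4,4,5)
−f: reduced (well bottom): (4,4,5) with a≤c, −a<b≤a
flip sign back: reduced form of f is (-4,-4,-5)
g is negative-definite; reduce −g:
−g: reduced (well bottom): (4,0,4) with a≤c, −a<b≤a
flip sign back: reduced form of g is (-4,0,-4)
reduced forms (-4, -4, -5) vs (-4, 0, -4) ⇒ inequivalent

no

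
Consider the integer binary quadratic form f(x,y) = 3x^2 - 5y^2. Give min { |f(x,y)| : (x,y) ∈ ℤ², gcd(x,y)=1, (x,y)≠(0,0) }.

descent: ρ → (-5,0,3)
descent: ρ → (3,6,-2)  [lands on river]
river: ρ → (-2,6,3)
closes: descent 2, river 2
min |a| on river = 2

2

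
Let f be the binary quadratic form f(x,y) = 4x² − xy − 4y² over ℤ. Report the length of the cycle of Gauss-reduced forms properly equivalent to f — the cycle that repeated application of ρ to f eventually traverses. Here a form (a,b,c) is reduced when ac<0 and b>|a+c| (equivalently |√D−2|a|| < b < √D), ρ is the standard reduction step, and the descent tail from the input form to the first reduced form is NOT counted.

D = 65, ⌊√D⌋ = 8
descent: ρ → (-4,1,4)  [lands on river]
river: ρ → (4,7,-1)
river: ρ → (-1,7,4)
river: ρ → (4,1,-4)
river: ρ → (-4,7,1)
river: ρ → (1,7,-4)
ρ-cycle length = 6 (tail of 1 descent step not counted)

6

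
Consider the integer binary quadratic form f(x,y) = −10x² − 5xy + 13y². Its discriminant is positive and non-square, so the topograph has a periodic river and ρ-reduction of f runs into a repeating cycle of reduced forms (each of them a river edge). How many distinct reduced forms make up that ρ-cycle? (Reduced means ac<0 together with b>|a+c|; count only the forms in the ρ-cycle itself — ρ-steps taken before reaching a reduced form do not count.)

D = 545, ⌊√D⌋ = 23
descent: ρ → (13,5,-10)  [lands on river]
river: ρ → (-10,15,8)
river: ρ → (8,17,-8)
river: ρ → (-8,15,10)
river: ρ → (10,5,-13)
river: ρ → (-13,21,2)
river: ρ → (2,23,-2)
river: ρ → (-2,21,13)
ρ-cycle length = 8 (tail of 1 descent step not counted)

8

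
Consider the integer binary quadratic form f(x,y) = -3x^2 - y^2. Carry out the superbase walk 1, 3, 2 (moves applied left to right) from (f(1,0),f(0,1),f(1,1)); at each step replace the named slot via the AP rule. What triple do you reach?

start (-3,-1,-4) = (f(1,0),f(0,1),f(1,1))
replace slot 1: 2·((-1)+(-4)) − (-3) = -7 → (-7,-1,-4)
replace slot 3: 2·((-7)+(-1)) − (-4) = -12 → (-7,-1,-12)
replace slot 2: 2·((-7)+(-12)) − (-1) = -37 → (-7,-37,-12)

-7,-37,-12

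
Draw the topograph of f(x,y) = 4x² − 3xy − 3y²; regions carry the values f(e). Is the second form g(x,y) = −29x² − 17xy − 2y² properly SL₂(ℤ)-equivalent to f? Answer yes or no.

D₁ = 57, D₂ = 57
river cycle of f (length 6): (-3, 3, 4), (4, 5, -2), (-2, 7, 1), (1, 7, -2), (-2, 5, 4), (4, 3, -3)
river cycle of g (length 6): (-2, 5, 4), (4, 3, -3), (-3, 3, 4), (4, 5, -2), (-2, 7, 1), (1, 7, -2)
cycles coincide ⇒ equivalent

yes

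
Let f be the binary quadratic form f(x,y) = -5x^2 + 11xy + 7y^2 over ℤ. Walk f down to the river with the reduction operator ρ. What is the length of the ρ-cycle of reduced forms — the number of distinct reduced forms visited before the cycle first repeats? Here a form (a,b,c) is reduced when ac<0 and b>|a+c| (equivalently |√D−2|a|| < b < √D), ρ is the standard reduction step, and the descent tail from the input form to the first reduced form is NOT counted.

D = 261, ⌊√D⌋ = 16
river: ρ → (7,3,-9)
river: ρ → (-9,15,1)
river: ρ → (1,15,-9)
river: ρ → (-9,3,7)
river: ρ → (7,11,-5)
river: ρ → (-5,9,9)
river: ρ → (9,9,-5)
river: ρ → (-5,11,7)
ρ-cycle length = 8 (tail of 0 descent steps not counted)

8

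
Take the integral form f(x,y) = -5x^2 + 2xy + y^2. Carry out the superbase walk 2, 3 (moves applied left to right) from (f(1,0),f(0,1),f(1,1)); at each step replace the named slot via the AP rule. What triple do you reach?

start (-5,1,-2) = (f(1,0),f(0,1),f(1,1))
replace slot 2: 2·((-5)+(-2)) − 1 = -15 → (-5,-15,-2)
replace slot 3: 2·((-5)+(-15)) − (-2) = -38 → (-5,-15,-38)

-5,-15,-38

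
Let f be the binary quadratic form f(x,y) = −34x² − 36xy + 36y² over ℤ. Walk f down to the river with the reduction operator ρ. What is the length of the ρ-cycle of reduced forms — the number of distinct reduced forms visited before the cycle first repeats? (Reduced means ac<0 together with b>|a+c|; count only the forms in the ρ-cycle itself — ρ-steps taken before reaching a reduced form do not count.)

D = 6192, ⌊√D⌋ = 78
descent: ρ → (36,36,-34)  [lands on river]
river: ρ → (-34,32,38)
river: ρ → (38,44,-28)
river: ρ → (-28,68,14)
river: ρ → (14,72,-18)
river: ρ → (-18,72,14)
river: ρ → (14,68,-28)
river: ρ → (-28,44,38)
river: ρ → (38,32,-34)
river: ρ → (-34,36,36)
ρ-cycle length = 10 (tail of 1 descent step not counted)

10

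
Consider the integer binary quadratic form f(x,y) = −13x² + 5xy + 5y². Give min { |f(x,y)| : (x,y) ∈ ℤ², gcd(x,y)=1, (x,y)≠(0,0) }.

descent: ρ → (5,15,-3)  [lands on river]
river: ρ → (-3,15,5)
closes: descent 1, river 2
min |a| on river = 3

3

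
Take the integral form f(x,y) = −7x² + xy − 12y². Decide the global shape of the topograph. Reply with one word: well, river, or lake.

D = b²−4ac = 1² − 4·(-7)·(-12) = -335
D < 0 ⇒ definite ⇒ every region one sign ⇒ single well

well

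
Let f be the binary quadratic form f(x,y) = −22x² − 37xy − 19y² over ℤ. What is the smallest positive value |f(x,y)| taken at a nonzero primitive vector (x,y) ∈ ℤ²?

translate: b→-7 (≡37 mod 44), so (22,37,19)→(22,-7,4)
flip: (22,-7,4)→(4,7,22)
translate: b→-1 (≡7 mod 8), so (4,7,22)→(4,-1,19)
reduced (well bottom): (4,-1,19) with a≤c, −a<b≤a
well minimum |f| = |-4| = 4 (negative-definite)

4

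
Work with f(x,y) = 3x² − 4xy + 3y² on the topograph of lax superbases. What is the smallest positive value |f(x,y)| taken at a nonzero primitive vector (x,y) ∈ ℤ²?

translate: b→2 (≡-4 mod 6), so (3,-4,3)→(3,2,2)
flip: (3,2,2)→(2,-2,3)
translate: b→2 (≡-2 mod 4), so (2,-2,3)→(2,2,3)
reduced (well bottom): (2,2,3) with a≤c, −a<b≤a
well minimum = a = 2

2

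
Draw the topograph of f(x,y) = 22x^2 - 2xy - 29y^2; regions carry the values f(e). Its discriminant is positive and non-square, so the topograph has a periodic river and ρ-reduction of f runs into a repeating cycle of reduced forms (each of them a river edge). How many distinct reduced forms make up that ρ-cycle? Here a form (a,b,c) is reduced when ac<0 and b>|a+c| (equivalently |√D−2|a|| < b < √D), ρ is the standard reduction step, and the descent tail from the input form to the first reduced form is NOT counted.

D = 2556, ⌊√D⌋ = 50
descent: ρ → (-29,2,22)
descent: ρ → (22,42,-9)  [lands on river]
river: ρ → (-9,48,7)
river: ρ → (7,50,-2)
river: ρ → (-2,50,7)
river: ρ → (7,48,-9)
river: ρ → (-9,42,22)
river: ρ → (22,46,-5)
river: ρ → (-5,44,31)
river: ρ → (31,18,-18)
river: ρ → (-18,18,31)
river: ρ → (31,44,-5)
river: ρ → (-5,46,22)
ρ-cycle length = 12 (tail of 2 descent steps not counted)

12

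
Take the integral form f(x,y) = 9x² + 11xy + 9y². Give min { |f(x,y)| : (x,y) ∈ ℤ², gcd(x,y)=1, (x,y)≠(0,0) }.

translate: b→-7 (≡11 mod 18), so (9,11,9)→(9,-7,7)
flip: (9,-7,7)→(7,7,9)
reduced (well bottom): (7,7,9) with a≤c, −a<b≤a
well minimum = a = 7

7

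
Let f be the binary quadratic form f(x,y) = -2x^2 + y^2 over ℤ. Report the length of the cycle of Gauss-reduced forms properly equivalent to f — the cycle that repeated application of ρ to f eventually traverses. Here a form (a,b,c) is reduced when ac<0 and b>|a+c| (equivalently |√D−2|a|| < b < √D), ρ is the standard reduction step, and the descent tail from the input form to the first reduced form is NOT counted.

D = 8, ⌊√D⌋ = 2
descent: ρ → (1,2,-1)  [lands on river]
river: ρ → (-1,2,1)
ρ-cycle length = 2 (tail of 1 descent step not counted)

2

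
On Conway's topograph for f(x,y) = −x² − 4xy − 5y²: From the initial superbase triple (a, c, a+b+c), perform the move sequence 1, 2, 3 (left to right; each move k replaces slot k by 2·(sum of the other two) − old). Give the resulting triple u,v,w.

start (-1,-5,-10) = (f(1,0),f(0,1),f(1,1))
replace slot 1: 2·((-5)+(-10)) − (-1) = -29 → (-29,-5,-10)
replace slot 2: 2·((-29)+(-10)) − (-5) = -73 → (-29,-73,-10)
replace slot 3: 2·((-29)+(-73)) − (-10) = -194 → (-29,-73,-194)

-29,-73,-194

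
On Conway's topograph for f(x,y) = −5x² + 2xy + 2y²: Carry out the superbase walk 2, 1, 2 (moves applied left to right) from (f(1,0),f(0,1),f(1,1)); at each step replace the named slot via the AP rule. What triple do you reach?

start (-5,2,-1) = (f(1,0),f(0,1),f(1,1))
replace slot 2: 2·((-5)+(-1)) − 2 = -14 → (-5,-14,-1)
replace slot 1: 2·((-14)+(-1)) − (-5) = -25 → (-25,-14,-1)
replace slot 2: 2·((-25)+(-1)) − (-14) = -38 → (-25,-38,-1)

-25,-38,-1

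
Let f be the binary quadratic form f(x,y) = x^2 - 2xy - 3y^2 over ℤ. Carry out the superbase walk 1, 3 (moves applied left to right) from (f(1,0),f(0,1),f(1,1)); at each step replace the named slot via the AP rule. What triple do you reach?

start (1,-3,-4) = (f(1,0),f(0,1),f(1,1))
replace slot 1: 2·((-3)+(-4)) − 1 = -15 → (-15,-3,-4)
replace slot 3: 2·((-15)+(-3)) − (-4) = -32 → (-15,-3,-32)

-15,-3,-32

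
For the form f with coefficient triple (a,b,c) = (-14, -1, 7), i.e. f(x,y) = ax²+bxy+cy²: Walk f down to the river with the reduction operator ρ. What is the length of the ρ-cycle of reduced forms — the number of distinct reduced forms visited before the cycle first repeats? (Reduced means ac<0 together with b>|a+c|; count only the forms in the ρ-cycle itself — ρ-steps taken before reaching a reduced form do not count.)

D = 393, ⌊√D⌋ = 19
descent: ρ → (7,15,-6)  [lands on river]
river: ρ → (-6,9,13)
river: ρ → (13,17,-2)
river: ρ → (-2,19,4)
river: ρ → (4,13,-14)
river: ρ → (-14,15,3)
river: ρ → (3,15,-14)
river: ρ → (-14,13,4)
river: ρ → (4,19,-2)
river: ρ → (-2,17,13)
river: ρ → (13,9,-6)
river: ρ → (-6,15,7)
river: ρ → (7,13,-8)
river: ρ → (-8,19,1)
river: ρ → (1,19,-8)
river: ρ → (-8,13,7)
ρ-cycle length = 16 (tail of 1 descent step not counted)

16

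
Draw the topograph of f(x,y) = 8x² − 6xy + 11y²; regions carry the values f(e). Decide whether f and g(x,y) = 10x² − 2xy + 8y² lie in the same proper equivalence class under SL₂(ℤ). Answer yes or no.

D₁ = -316, D₂ = -316
f: reduced (well bottom): (8,-6,11) with a≤c, −a<b≤a
g: flip: (10,-2,8)→(8,2,10)
g: reduced (well bottom): (8,2,10) with a≤c, −a<b≤a
reduced forms (8, -6, 11) vs (8, 2, 10) ⇒ inequivalent

no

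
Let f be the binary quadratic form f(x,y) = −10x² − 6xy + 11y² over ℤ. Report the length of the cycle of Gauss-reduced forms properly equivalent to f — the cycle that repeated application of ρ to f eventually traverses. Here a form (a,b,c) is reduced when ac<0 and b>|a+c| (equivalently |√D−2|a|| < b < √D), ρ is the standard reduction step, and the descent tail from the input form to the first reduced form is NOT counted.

D = 476, ⌊√D⌋ = 21
descent: ρ → (11,6,-10)  [lands on river]
river: ρ → (-10,14,7)
river: ρ → (7,14,-10)
river: ρ → (-10,6,11)
river: ρ → (11,16,-5)
river: ρ → (-5,14,14)
river: ρ → (14,14,-5)
river: ρ → (-5,16,11)
ρ-cycle length = 8 (tail of 1 descent step not counted)

8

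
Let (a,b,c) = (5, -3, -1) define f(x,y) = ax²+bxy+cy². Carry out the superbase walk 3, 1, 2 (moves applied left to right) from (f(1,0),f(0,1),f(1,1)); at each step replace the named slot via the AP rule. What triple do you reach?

start (5,-1,1) = (f(1,0),f(0,1),f(1,1))
replace slot 3: 2·(5+(-1)) − 1 = 7 → (5,-1,7)
replace slot 1: 2·((-1)+7) − 5 = 7 → (7,-1,7)
replace slot 2: 2·(7+7) − (-1) = 29 → (7,29,7)

7,29,7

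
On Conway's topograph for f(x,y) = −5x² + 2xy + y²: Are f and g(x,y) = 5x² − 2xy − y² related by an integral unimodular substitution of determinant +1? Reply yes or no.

D₁ = 24, D₂ = 24
river cycle of f (length 2): (1, 4, -2), (-2, 4, 1)
river cycle of g (length 2): (-1, 4, 2), (2, 4, -1)
cycles differ ⇒ inequivalent

no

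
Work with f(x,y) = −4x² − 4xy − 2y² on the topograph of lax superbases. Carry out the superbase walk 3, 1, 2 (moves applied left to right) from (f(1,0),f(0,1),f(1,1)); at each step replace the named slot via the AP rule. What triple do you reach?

start (-4,-2,-10) = (f(1,0),f(0,1),f(1,1))
replace slot 3: 2·((-4)+(-2)) − (-10) = -2 → (-4,-2,-2)
replace slot 1: 2·((-2)+(-2)) − (-4) = -4 → (-4,-2,-2)
replace slot 2: 2·((-4)+(-2)) − (-2) = -10 → (-4,-10,-2)

-4,-10,-2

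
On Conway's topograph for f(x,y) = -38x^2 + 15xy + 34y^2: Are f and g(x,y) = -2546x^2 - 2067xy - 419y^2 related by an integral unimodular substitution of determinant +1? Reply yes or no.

D₁ = 5393, D₂ = 5393
river cycle of f (length 74): (34, 53, -19), (-19, 61, 22), (22, 71, -4), (-4, 73, 4), (4, 71, -22), (-22, 61, 19), (19, 53, -34), (-34, 15, 38), (38, 61, -11), (-11, 71, 8), … (64 more)
river cycle of g (length 74): (11, 61, -38), (-38, 15, 34), (34, 53, -19), (-19, 61, 22), (22, 71, -4), (-4, 73, 4), (4, 71, -22), (-22, 61, 19), (19, 53, -34), (-34, 15, 38), … (64 more)
cycles coincide ⇒ equivalent

yes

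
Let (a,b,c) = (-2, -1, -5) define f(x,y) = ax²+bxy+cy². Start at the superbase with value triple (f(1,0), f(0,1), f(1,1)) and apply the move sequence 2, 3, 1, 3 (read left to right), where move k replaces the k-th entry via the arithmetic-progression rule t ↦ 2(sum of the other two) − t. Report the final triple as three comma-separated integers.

start (-2,-5,-8) = (f(1,0),f(0,1),f(1,1))
replace slot 2: 2·((-2)+(-8)) − (-5) = -15 → (-2,-15,-8)
replace slot 3: 2·((-2)+(-15)) − (-8) = -26 → (-2,-15,-26)
replace slot 1: 2·((-15)+(-26)) − (-2) = -80 → (-80,-15,-26)
replace slot 3: 2·((-80)+(-15)) − (-26) = -164 → (-80,-15,-164)

-80,-15,-164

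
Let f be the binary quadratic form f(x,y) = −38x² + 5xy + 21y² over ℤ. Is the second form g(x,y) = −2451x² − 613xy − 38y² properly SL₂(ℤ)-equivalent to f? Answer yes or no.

D₁ = 3217, D₂ = 3217
river cycle of f (length 146): (21, 37, -22), (-22, 51, 7), (7, 47, -36), (-36, 25, 18), (18, 47, -14), (-14, 37, 33), (33, 29, -18), (-18, 43, 19), (19, 33, -28), (-28, 23, 24), … (136 more)
river cycle of g (length 146): (21, 37, -22), (-22, 51, 7), (7, 47, -36), (-36, 25, 18), (18, 47, -14), (-14, 37, 33), (33, 29, -18), (-18, 43, 19), (19, 33, -28), (-28, 23, 24), … (136 more)
cycles coincide ⇒ equivalent

yes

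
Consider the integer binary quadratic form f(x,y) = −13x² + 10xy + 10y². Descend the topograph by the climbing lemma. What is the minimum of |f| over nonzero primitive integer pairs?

river: ρ → (10,10,-13)
river: ρ → (-13,16,7)
river: ρ → (7,12,-17)
river: ρ → (-17,22,2)
river: ρ → (2,22,-17)
river: ρ → (-17,12,7)
river: ρ → (7,16,-13)
river: ρ → (-13,10,10)
closes: descent 0, river 8
min |a| on river = 2

2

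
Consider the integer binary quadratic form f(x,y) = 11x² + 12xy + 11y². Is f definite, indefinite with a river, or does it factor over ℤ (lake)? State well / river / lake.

D = b²−4ac = 12² − 4·11·11 = -340
D < 0 ⇒ definite ⇒ every region one sign ⇒ single well

well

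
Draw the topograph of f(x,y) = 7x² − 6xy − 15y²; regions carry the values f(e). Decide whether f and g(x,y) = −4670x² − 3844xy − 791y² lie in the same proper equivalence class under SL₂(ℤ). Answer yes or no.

D₁ = 456, D₂ = 456
river cycle of f (length 6): (7, 8, -14), (-14, 20, 1), (1, 20, -14), (-14, 8, 7), (7, 20, -2), (-2, 20, 7)
river cycle of g (length 6): (7, 8, -14), (-14, 20, 1), (1, 20, -14), (-14, 8, 7), (7, 20, -2), (-2, 20, 7)
cycles coincide ⇒ equivalent

yes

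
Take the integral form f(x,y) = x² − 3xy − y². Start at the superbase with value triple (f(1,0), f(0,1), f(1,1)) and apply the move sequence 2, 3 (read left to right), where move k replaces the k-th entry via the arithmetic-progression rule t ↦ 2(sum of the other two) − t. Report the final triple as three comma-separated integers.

start (1,-1,-3) = (f(1,0),f(0,1),f(1,1))
replace slot 2: 2·(1+(-3)) − (-1) = -3 → (1,-3,-3)
replace slot 3: 2·(1+(-3)) − (-3) = -1 → (1,-3,-1)

1,-3,-1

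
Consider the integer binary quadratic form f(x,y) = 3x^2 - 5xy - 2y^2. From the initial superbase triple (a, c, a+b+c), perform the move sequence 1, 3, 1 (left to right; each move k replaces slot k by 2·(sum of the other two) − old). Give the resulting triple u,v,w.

start (3,-2,-4) = (f(1,0),f(0,1),f(1,1))
replace slot 1: 2·((-2)+(-4)) − 3 = -15 → (-15,-2,-4)
replace slot 3: 2·((-15)+(-2)) − (-4) = -30 → (-15,-2,-30)
replace slot 1: 2·((-2)+(-30)) − (-15) = -49 → (-49,-2,-30)

-49,-2,-30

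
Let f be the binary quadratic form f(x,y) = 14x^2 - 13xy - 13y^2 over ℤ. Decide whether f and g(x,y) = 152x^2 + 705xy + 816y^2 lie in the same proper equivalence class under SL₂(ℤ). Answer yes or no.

D₁ = 897, D₂ = 897
river cycle of f (length 10): (-13, 13, 14), (14, 15, -12), (-12, 9, 17), (17, 25, -4), (-4, 23, 23), (23, 23, -4), (-4, 25, 17), (17, 9, -12), (-12, 15, 14), (14, 13, -13)
river cycle of g (length 10): (14, 15, -12), (-12, 9, 17), (17, 25, -4), (-4, 23, 23), (23, 23, -4), (-4, 25, 17), (17, 9, -12), (-12, 15, 14), (14, 13, -13), (-13, 13, 14)
cycles coincide ⇒ equivalent

yes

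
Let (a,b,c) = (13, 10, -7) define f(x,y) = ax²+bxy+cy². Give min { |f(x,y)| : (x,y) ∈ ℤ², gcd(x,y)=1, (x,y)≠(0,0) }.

river: ρ → (-7,18,5)
river: ρ → (5,12,-16)
river: ρ → (-16,20,1)
river: ρ → (1,20,-16)
river: ρ → (-16,12,5)
river: ρ → (5,18,-7)
river: ρ → (-7,10,13)
river: ρ → (13,16,-4)
river: ρ → (-4,16,13)
river: ρ → (13,10,-7)
closes: descent 0, river 10
min |a| on river = 1

1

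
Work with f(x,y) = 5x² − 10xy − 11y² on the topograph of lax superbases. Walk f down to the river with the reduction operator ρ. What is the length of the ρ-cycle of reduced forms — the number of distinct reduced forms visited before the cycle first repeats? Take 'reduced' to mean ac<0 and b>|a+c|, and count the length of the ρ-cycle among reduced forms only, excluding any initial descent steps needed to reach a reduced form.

D = 320, ⌊√D⌋ = 17
descent: ρ → (-11,10,5)  [lands on river]
river: ρ → (5,10,-11)
river: ρ → (-11,12,4)
river: ρ → (4,12,-11)
ρ-cycle length = 4 (tail of 1 descent step not counted)

4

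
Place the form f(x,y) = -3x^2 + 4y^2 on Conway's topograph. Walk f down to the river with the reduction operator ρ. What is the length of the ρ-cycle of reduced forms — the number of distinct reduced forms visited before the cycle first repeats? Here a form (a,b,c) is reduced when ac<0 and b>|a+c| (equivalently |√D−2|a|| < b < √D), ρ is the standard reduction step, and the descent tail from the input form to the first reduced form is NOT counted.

D = 48, ⌊√D⌋ = 6
descent: ρ → (4,0,-3)
descent: ρ → (-3,6,1)  [lands on river]
river: ρ → (1,6,-3)
ρ-cycle length = 2 (tail of 2 descent steps not counted)

2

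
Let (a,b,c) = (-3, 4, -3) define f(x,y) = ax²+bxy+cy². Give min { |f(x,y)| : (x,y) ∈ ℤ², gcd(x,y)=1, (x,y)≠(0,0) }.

translate: b→2 (≡-4 mod 6), so (3,-4,3)→(3,2,2)
flip: (3,2,2)→(2,-2,3)
translate: b→2 (≡-2 mod 4), so (2,-2,3)→(2,2,3)
reduced (well bottom): (2,2,3) with a≤c, −a<b≤a
well minimum |f| = |-2| = 2 (negative-definite)

2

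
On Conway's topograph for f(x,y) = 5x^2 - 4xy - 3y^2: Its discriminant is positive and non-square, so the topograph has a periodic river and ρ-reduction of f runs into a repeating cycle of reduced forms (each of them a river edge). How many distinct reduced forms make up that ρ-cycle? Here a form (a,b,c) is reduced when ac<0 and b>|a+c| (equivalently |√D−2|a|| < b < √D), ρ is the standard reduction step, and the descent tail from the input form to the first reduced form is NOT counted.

D = 76, ⌊√D⌋ = 8
descent: ρ → (-3,4,5)  [lands on river]
river: ρ → (5,6,-2)
river: ρ → (-2,6,5)
river: ρ → (5,4,-3)
river: ρ → (-3,8,1)
river: ρ → (1,8,-3)
ρ-cycle length = 6 (tail of 1 descent step not counted)

6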